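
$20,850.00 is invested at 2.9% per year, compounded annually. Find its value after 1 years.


Formula: FV = P * (1 + r)^n
Substituting: FV = $20,850.00 * (1 + 0.029)^1
Growth factor: (1.029)^1 = 1.029
FV = $20,850.00 * 1.029 = $21,454.65

$21,454.65


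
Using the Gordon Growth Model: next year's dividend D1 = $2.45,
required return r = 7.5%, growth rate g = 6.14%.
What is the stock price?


Formula: P = D1 / (r - g)
Spread: r - g = 0.075 - 0.0614 = 0.0136
Substituting: P = $2.45 / 0.0136
P = $180.15

$180.15


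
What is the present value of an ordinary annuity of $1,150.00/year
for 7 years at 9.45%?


Formula: PV = PMT * (1 - (1+r)^(-n)) / r
Discount factor: (1 + 0.0945)^(-7) = 0.531483
Bracket: 1 - 0.531483 = 0.468517
PV = $1,150.00 * 0.468517 / 0.0945 = $5,701.53

$5,701.53


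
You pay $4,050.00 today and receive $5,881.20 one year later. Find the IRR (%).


Formula: IRR = C1/C0 - 1
Substituting: IRR = $5,881.20 / $4,050.00 - 1
Ratio: 1.452148 - 1 = 0.452148
IRR = 45.2148%

45.2148%


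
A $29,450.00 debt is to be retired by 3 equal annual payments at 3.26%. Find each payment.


Formula: PMT = PV * r / (1 - (1+r)^(-n))
Denominator: 1 - (1 + 0.0326)^(-3) = 0.091754
Numerator: $29,450.00 * 0.0326 = 960.07
PMT = 960.07 / 0.091754 = $10,463.56

$10,463.56


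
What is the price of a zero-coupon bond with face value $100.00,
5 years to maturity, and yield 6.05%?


Formula: Price = FV / (1 + r)^n
Substituting: Price = $100.00 / (1 + 0.0605)^5
Discount factor: (1.0605)^5 = 1.341385
Price = $100.00 / 1.341385 = $74.55

$74.55


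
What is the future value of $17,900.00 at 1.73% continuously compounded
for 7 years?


Formula: FV = P * e^(r*t)
Exponent: r*t = 0.0173 * 7 = 0.1211
e^(0.1211) = 1.128738
FV = $17,900.00 * 1.128738 = $20,204.41

$20,204.41


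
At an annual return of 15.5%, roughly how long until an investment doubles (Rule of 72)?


Formula: Years ≈ 72 / r
Substituting: Years ≈ 72 / 15.5
Years ≈ 4.6

4.6 years


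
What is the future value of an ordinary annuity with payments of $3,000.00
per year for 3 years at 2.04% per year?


Formula: FV = PMT * ((1+r)^n - 1) / r
Growth factor: (1 + 0.0204)^3 = 1.062457
Numerator: 1.062457 - 1 = 0.062457
FV = $3,000.00 * 0.062457 / 0.0204 = $9,184.85

$9,184.85


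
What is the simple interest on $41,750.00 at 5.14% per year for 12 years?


Formula: I = P * r * t
Substituting: I = $41,750.00 * 0.0514 * 12
Step: I = $41,750.00 * 0.6168
I = $25,751.40

$25,751.40


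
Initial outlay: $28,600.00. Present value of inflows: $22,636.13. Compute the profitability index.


Formula: PI = PV(cash flows) / initial investment
Substituting: PI = $22,636.13 / $28,600.00
PI = 0.7915

0.7915


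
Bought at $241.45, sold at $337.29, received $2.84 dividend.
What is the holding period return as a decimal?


Formula: HPR = (P1 - P0 + D) / P0
Gain: $337.29 - $241.45 + $2.84 = $98.68
HPR = $98.68 / $241.45 = 0.4087

0.4087


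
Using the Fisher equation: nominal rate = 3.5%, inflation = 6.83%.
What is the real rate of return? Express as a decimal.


Formula: (1 + r_real) = (1 + r_nom) / (1 + inflation)
Substituting: (1 + r_real) = 1.035 / 1.0683
(1 + r_real) = 0.968829
r_real = 0.968829 - 1 = -0.031171

-0.031171


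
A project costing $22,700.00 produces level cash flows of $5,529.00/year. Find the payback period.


Formula: Payback = investment / annual cash flow
Substituting: Payback = $22,700.00 / $5,529.00
Payback = 4.1056 years

4.1056 years


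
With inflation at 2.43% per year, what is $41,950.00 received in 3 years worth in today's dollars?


Formula: Real value = nominal / (1 + inflation)^years
Price level: (1 + 0.0243)^3 = 1.074686
Real value = $41,950.00 / 1.074686 = $39,034.66

$39,034.66


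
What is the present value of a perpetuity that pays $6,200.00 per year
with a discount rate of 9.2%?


Formula: PV = C / r
Substituting: PV = $6,200.00 / 0.092
PV = $67,391.30

$67,391.30


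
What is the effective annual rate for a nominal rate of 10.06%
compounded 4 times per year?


Formula: EAR = (1 + r/m)^m - 1
Period rate: r/m = 0.1006 / 4 = 0.02515
Compounding: (1 + 0.02515)^4 = 1.104459
EAR = 1.104459 - 1 = 0.104459

0.104459


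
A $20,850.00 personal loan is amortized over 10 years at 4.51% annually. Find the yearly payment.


Formula: PMT = PV * r / (1 - (1+r)^(-n))
Denominator: 1 - (1 + 0.0451)^(-10) = 0.356688
Numerator: $20,850.00 * 0.0451 = 940.335
PMT = 940.335 / 0.356688 = $2,636.29

$2,636.29


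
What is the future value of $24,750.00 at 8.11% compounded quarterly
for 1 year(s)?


Formula: FV = P * (1 + r/m)^(m*t)
Period rate: r/m = 0.0811 / 4 = 0.020275
Total periods: m*t = 4 * 1 = 4
Growth factor: (1 + 0.020275)^4 = 1.0836
FV = $24,750.00 * 1.0836 = $26,819.10

$26,819.10


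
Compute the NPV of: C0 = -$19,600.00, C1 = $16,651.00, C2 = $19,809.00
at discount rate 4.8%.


Formula: NPV = C0 + C1/(1+r) + C2/(1+r)^2
Discount C1: $16,651.00 / (1 + 0.048) = $15,888.36
Discount C2: $19,809.00 / (1 + 0.048)^2 = $18,035.99
NPV = -$19,600.00 + $15,888.36 + $18,035.99 = $14,324.35

$14,324.35


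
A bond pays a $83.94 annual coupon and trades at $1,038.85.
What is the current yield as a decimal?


Formula: Current yield = annual coupon / price
Substituting: CY = $83.94 / $1,038.85
CY = 0.080801

0.080801


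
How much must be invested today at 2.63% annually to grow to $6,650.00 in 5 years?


Formula: PV = FV / (1 + r)^n
Substituting: PV = $6,650.00 / (1 + 0.0263)^5
Discount factor: (1.0263)^5 = 1.138601
PV = $6,650.00 / 1.138601 = $5,840.50

$5,840.50


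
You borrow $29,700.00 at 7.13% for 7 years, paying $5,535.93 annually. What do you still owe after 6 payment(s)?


Formula: Balance = PV*(1+r)^k - PMT*((1+r)^k - 1)/r
Growth: (1 + 0.0713)^6 = 1.511704
Accumulated factor: ((1+r)^k - 1)/r = 7.176768
Balance = $29,700.00 * 1.511704 - $5,535.93 * 7.176768
Balance = $5,167.51

$5,167.51


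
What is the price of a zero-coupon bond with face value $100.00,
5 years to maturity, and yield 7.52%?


Formula: Price = FV / (1 + r)^n
Substituting: Price = $100.00 / (1 + 0.0752)^5
Discount factor: (1.0752)^5 = 1.436965
Price = $100.00 / 1.436965 = $69.59

$69.59


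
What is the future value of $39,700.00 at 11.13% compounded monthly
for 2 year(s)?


Formula: FV = P * (1 + r/m)^(m*t)
Period rate: r/m = 0.1113 / 12 = 0.009275
Total periods: m*t = 12 * 2 = 24
Growth factor: (1 + 0.009275)^24 = 1.24804
FV = $39,700.00 * 1.24804 = $49,547.17

$49,547.17


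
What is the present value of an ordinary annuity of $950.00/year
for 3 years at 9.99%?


Formula: PV = PMT * (1 - (1+r)^(-n)) / r
Discount factor: (1 + 0.0999)^(-3) = 0.75152
Bracket: 1 - 0.75152 = 0.24848
PV = $950.00 * 0.24848 / 0.0999 = $2,362.93

$2,362.93


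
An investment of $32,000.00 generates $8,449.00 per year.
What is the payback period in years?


Formula: Payback = investment / annual cash flow
Substituting: Payback = $32,000.00 / $8,449.00
Payback = 3.7874 years

3.7874 years


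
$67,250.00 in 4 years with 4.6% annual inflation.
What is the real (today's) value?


Formula: Real value = nominal / (1 + inflation)^years
Price level: (1 + 0.046)^4 = 1.19709
Real value = $67,250.00 / 1.19709 = $56,177.91

$56,177.91


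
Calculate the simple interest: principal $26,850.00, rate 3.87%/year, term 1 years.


Formula: I = P * r * t
Substituting: I = $26,850.00 * 0.0387 * 1
Step: I = $26,850.00 * 0.0387
I = $1,039.10

$1,039.10


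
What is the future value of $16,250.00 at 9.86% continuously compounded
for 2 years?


Formula: FV = P * e^(r*t)
Exponent: r*t = 0.0986 * 2 = 0.1972
e^(0.1972) = 1.217988
FV = $16,250.00 * 1.217988 = $19,792.30

$19,792.30


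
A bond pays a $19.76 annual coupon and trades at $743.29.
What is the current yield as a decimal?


Formula: Current yield = annual coupon / price
Substituting: CY = $19.76 / $743.29
CY = 0.026585

0.026585


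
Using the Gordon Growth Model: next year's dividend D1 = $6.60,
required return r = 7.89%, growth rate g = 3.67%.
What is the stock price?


Formula: P = D1 / (r - g)
Spread: r - g = 0.0789 - 0.0367 = 0.0422
Substituting: P = $6.60 / 0.0422
P = $156.40

$156.40


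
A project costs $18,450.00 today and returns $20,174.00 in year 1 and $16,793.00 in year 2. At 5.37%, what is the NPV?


Formula: NPV = C0 + C1/(1+r) + C2/(1+r)^2
Discount C1: $20,174.00 / (1 + 0.0537) = $19,145.87
Discount C2: $16,793.00 / (1 + 0.0537)^2 = $15,124.96
NPV = -$18,450.00 + $19,145.87 + $15,124.96 = $15,820.83

$15,820.83


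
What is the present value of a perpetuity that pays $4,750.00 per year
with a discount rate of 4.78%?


Formula: PV = C / r
Substituting: PV = $4,750.00 / 0.0478
PV = $99,372.38

$99,372.38


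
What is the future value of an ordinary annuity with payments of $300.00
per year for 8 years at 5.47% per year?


Formula: FV = PMT * ((1+r)^n - 1) / r
Growth factor: (1 + 0.0547)^8 = 1.531199
Numerator: 1.531199 - 1 = 0.531199
FV = $300.00 * 0.531199 / 0.0547 = $2,913.34

$2,913.34


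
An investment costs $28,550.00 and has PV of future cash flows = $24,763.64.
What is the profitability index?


Formula: PI = PV(cash flows) / initial investment
Substituting: PI = $24,763.64 / $28,550.00
PI = 0.8674

0.8674


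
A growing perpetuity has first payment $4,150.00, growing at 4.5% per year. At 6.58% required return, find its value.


Formula: PV = C / (r - g)
Spread: r - g = 0.0658 - 0.045 = 0.0208
Substituting: PV = $4,150.00 / 0.0208
PV = $199,519.23

$199,519.23


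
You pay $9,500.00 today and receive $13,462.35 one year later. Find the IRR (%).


Formula: IRR = C1/C0 - 1
Substituting: IRR = $13,462.35 / $9,500.00 - 1
Ratio: 1.417089 - 1 = 0.417089
IRR = 41.7089%

41.7089%


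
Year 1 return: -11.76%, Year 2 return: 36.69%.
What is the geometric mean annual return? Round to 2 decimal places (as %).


Formula: Geometric mean = ((1+r1)*(1+r2))^(1/2) - 1
Product: (1 + -0.1176) * (1 + 0.3669) = 0.8824 * 1.3669 = 1.206153
Square root: 1.206153^0.5 = 1.09825
Geometric mean = 1.09825 - 1 = 0.09825
As percentage: 9.82%

9.82%


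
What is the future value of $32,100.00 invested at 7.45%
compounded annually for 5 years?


Formula: FV = P * (1 + r)^n
Substituting: FV = $32,100.00 * (1 + 0.0745)^5
Growth factor: (1.0745)^5 = 1.432294
FV = $32,100.00 * 1.432294 = $45,976.63

$45,976.63


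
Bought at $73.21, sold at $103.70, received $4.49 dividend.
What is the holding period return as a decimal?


Formula: HPR = (P1 - P0 + D) / P0
Gain: $103.70 - $73.21 + $4.49 = $34.98
HPR = $34.98 / $73.21 = 0.4778

0.4778


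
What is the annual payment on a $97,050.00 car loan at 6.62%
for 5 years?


Formula: PMT = PV * r / (1 - (1+r)^(-n))
Denominator: 1 - (1 + 0.0662)^(-5) = 0.274217
Numerator: $97,050.00 * 0.0662 = 6424.71
PMT = 6424.71 / 0.274217 = $23,429.27

$23,429.27


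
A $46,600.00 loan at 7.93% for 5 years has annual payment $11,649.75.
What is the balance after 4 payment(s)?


Formula: Balance = PV*(1+r)^k - PMT*((1+r)^k - 1)/r
Growth: (1 + 0.0793)^4 = 1.356965
Accumulated factor: ((1+r)^k - 1)/r = 4.501453
Balance = $46,600.00 * 1.356965 - $11,649.75 * 4.501453
Balance = $10,793.78

$10,793.78


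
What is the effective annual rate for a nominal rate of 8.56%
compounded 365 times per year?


Formula: EAR = (1 + r/m)^m - 1
Period rate: r/m = 0.0856 / 365 = 0.000235
Compounding: (1 + 0.000235)^365 = 1.08936
EAR = 1.08936 - 1 = 0.08936

0.08936


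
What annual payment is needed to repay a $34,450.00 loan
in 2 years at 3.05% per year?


Formula: PMT = PV * r / (1 - (1+r)^(-n))
Denominator: 1 - (1 + 0.0305)^(-2) = 0.058319
Numerator: $34,450.00 * 0.0305 = 1050.725
PMT = 1050.725 / 0.058319 = $18,016.99

$18,016.99


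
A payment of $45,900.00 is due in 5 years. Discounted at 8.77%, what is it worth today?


Formula: PV = FV / (1 + r)^n
Substituting: PV = $45,900.00 / (1 + 0.0877)^5
Discount factor: (1.0877)^5 = 1.522459
PV = $45,900.00 / 1.522459 = $30,148.59

$30,148.59


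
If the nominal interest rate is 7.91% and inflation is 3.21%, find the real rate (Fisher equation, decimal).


Formula: (1 + r_real) = (1 + r_nom) / (1 + inflation)
Substituting: (1 + r_real) = 1.0791 / 1.0321
(1 + r_real) = 1.045538
r_real = 1.045538 - 1 = 0.045538

0.045538


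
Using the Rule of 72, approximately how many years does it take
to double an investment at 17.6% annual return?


Formula: Years ≈ 72 / r
Substituting: Years ≈ 72 / 17.6
Years ≈ 4.1

4.1 years


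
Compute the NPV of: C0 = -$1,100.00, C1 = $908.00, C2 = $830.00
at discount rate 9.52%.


Formula: NPV = C0 + C1/(1+r) + C2/(1+r)^2
Discount C1: $908.00 / (1 + 0.0952) = $829.07
Discount C2: $830.00 / (1 + 0.0952)^2 = $691.98
NPV = -$1,100.00 + $829.07 + $691.98 = $421.05

$421.05


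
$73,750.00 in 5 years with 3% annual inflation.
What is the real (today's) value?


Formula: Real value = nominal / (1 + inflation)^years
Price level: (1 + 0.03)^5 = 1.159274
Real value = $73,750.00 / 1.159274 = $63,617.40

$63,617.40


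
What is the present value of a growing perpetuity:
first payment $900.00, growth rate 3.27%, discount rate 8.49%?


Formula: PV = C / (r - g)
Spread: r - g = 0.0849 - 0.0327 = 0.0522
Substituting: PV = $900.00 / 0.0522
PV = $17,241.38

$17,241.38


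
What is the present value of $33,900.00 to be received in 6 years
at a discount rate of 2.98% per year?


Formula: PV = FV / (1 + r)^n
Substituting: PV = $33,900.00 / (1 + 0.0298)^6
Discount factor: (1.0298)^6 = 1.192662
PV = $33,900.00 / 1.192662 = $28,423.82

$28,423.82


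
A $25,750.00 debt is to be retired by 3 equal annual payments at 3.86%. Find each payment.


Formula: PMT = PV * r / (1 - (1+r)^(-n))
Denominator: 1 - (1 + 0.0386)^(-3) = 0.107404
Numerator: $25,750.00 * 0.0386 = 993.95
PMT = 993.95 / 0.107404 = $9,254.33

$9,254.33


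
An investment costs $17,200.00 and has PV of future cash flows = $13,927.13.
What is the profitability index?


Formula: PI = PV(cash flows) / initial investment
Substituting: PI = $13,927.13 / $17,200.00
PI = 0.8097

0.8097


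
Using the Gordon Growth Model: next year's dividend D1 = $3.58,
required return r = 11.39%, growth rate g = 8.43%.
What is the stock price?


Formula: P = D1 / (r - g)
Spread: r - g = 0.1139 - 0.0843 = 0.0296
Substituting: P = $3.58 / 0.0296
P = $120.95

$120.95


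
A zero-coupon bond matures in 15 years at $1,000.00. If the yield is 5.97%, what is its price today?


Formula: Price = FV / (1 + r)^n
Substituting: Price = $1,000.00 / (1 + 0.0597)^15
Discount factor: (1.0597)^15 = 2.386404
Price = $1,000.00 / 2.386404 = $419.04

$419.04


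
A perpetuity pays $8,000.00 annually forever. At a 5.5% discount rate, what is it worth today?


Formula: PV = C / r
Substituting: PV = $8,000.00 / 0.055
PV = $145,454.55

$145,454.55


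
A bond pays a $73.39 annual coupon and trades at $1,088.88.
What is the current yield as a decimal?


Formula: Current yield = annual coupon / price
Substituting: CY = $73.39 / $1,088.88
CY = 0.0674

0.0674


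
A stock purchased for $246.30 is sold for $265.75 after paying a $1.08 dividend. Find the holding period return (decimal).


Formula: HPR = (P1 - P0 + D) / P0
Gain: $265.75 - $246.30 + $1.08 = $20.53
HPR = $20.53 / $246.30 = 0.0834

0.0834


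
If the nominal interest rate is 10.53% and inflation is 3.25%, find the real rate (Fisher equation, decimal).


Formula: (1 + r_real) = (1 + r_nom) / (1 + inflation)
Substituting: (1 + r_real) = 1.1053 / 1.0325
(1 + r_real) = 1.070508
r_real = 1.070508 - 1 = 0.070508

0.070508


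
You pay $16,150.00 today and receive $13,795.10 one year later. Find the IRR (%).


Formula: IRR = C1/C0 - 1
Substituting: IRR = $13,795.10 / $16,150.00 - 1
Ratio: 0.854186 - 1 = -0.145814
IRR = -14.5814%

-14.5814%


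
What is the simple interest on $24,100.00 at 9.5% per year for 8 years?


Formula: I = P * r * t
Substituting: I = $24,100.00 * 0.095 * 8
Step: I = $24,100.00 * 0.76
I = $18,316.00

$18,316.00


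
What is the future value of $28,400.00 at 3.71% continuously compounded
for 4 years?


Formula: FV = P * e^(r*t)
Exponent: r*t = 0.0371 * 4 = 0.1484
e^(0.1484) = 1.159977
FV = $28,400.00 * 1.159977 = $32,943.34

$32,943.34


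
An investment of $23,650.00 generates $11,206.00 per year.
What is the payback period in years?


Formula: Payback = investment / annual cash flow
Substituting: Payback = $23,650.00 / $11,206.00
Payback = 2.1105 years

2.1105 years


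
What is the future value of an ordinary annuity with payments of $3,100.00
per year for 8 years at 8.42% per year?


Formula: FV = PMT * ((1+r)^n - 1) / r
Growth factor: (1 + 0.0842)^8 = 1.909305
Numerator: 1.909305 - 1 = 0.909305
FV = $3,100.00 * 0.909305 / 0.0842 = $33,477.96

$33,477.96


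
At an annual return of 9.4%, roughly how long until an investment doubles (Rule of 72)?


Formula: Years ≈ 72 / r
Substituting: Years ≈ 72 / 9.4
Years ≈ 7.7

7.7 years


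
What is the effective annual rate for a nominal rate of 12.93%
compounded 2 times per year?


Formula: EAR = (1 + r/m)^m - 1
Period rate: r/m = 0.1293 / 2 = 0.06465
Compounding: (1 + 0.06465)^2 = 1.13348
EAR = 1.13348 - 1 = 0.13348

0.13348


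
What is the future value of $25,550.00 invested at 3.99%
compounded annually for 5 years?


Formula: FV = P * (1 + r)^n
Substituting: FV = $25,550.00 * (1 + 0.0399)^5
Growth factor: (1.0399)^5 = 1.216068
FV = $25,550.00 * 1.216068 = $31,070.54

$31,070.54


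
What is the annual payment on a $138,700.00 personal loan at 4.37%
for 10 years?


Formula: PMT = PV * r / (1 - (1+r)^(-n))
Denominator: 1 - (1 + 0.0437)^(-10) = 0.348007
Numerator: $138,700.00 * 0.0437 = 6061.19
PMT = 6061.19 / 0.348007 = $17,416.88

$17,416.88


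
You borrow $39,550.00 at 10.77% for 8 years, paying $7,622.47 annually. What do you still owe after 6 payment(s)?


Formula: Balance = PV*(1+r)^k - PMT*((1+r)^k - 1)/r
Growth: (1 + 0.1077)^6 = 1.847281
Accumulated factor: ((1+r)^k - 1)/r = 7.867046
Balance = $39,550.00 * 1.847281 - $7,622.47 * 7.867046
Balance = $13,093.63

$13,093.63


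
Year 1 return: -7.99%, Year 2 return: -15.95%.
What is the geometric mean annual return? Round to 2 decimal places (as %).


Formula: Geometric mean = ((1+r1)*(1+r2))^(1/2) - 1
Product: (1 + -0.0799) * (1 + -0.1595) = 0.9201 * 0.8405 = 0.773344
Square root: 0.773344^0.5 = 0.8794
Geometric mean = 0.8794 - 1 = -0.1206
As percentage: -12.06%

-12.06%


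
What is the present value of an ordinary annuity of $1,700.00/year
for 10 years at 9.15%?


Formula: PV = PMT * (1 - (1+r)^(-n)) / r
Discount factor: (1 + 0.0915)^(-10) = 0.416642
Bracket: 1 - 0.416642 = 0.583358
PV = $1,700.00 * 0.583358 / 0.0915 = $10,838.35

$10,838.35


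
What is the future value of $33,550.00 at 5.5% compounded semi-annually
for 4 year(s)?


Formula: FV = P * (1 + r/m)^(m*t)
Period rate: r/m = 0.055 / 2 = 0.0275
Total periods: m*t = 2 * 4 = 8
Growth factor: (1 + 0.0275)^8 = 1.242381
FV = $33,550.00 * 1.242381 = $41,681.87

$41,681.87


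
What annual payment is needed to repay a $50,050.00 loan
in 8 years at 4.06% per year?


Formula: PMT = PV * r / (1 - (1+r)^(-n))
Denominator: 1 - (1 + 0.0406)^(-8) = 0.272673
Numerator: $50,050.00 * 0.0406 = 2032.03
PMT = 2032.03 / 0.272673 = $7,452.25

$7,452.25


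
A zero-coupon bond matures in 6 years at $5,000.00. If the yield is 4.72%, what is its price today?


Formula: Price = FV / (1 + r)^n
Substituting: Price = $5,000.00 / (1 + 0.0472)^6
Discount factor: (1.0472)^6 = 1.318797
Price = $5,000.00 / 1.318797 = $3,791.34

$3,791.34


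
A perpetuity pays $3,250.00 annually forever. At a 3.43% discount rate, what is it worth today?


Formula: PV = C / r
Substituting: PV = $3,250.00 / 0.0343
PV = $94,752.19

$94,752.19


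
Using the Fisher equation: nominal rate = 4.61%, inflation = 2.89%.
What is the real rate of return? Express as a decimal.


Formula: (1 + r_real) = (1 + r_nom) / (1 + inflation)
Substituting: (1 + r_real) = 1.0461 / 1.0289
(1 + r_real) = 1.016717
r_real = 1.016717 - 1 = 0.016717

0.016717


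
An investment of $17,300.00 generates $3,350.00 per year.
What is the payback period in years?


Formula: Payback = investment / annual cash flow
Substituting: Payback = $17,300.00 / $3,350.00
Payback = 5.1642 years

5.1642 years


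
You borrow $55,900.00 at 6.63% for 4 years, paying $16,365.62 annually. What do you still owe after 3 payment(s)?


Formula: Balance = PV*(1+r)^k - PMT*((1+r)^k - 1)/r
Growth: (1 + 0.0663)^3 = 1.212379
Accumulated factor: ((1+r)^k - 1)/r = 3.203296
Balance = $55,900.00 * 1.212379 - $16,365.62 * 3.203296
Balance = $15,348.04

$15,348.04


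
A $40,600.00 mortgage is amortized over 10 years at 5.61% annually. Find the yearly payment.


Formula: PMT = PV * r / (1 - (1+r)^(-n))
Denominator: 1 - (1 + 0.0561)^(-10) = 0.420639
Numerator: $40,600.00 * 0.0561 = 2277.66
PMT = 2277.66 / 0.420639 = $5,414.77

$5,414.77


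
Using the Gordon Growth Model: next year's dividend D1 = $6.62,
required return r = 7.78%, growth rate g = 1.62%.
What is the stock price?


Formula: P = D1 / (r - g)
Spread: r - g = 0.0778 - 0.0162 = 0.0616
Substituting: P = $6.62 / 0.0616
P = $107.47

$107.47


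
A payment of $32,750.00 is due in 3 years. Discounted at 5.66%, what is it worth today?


Formula: PV = FV / (1 + r)^n
Substituting: PV = $32,750.00 / (1 + 0.0566)^3
Discount factor: (1.0566)^3 = 1.179592
PV = $32,750.00 / 1.179592 = $27,763.84

$27,763.84


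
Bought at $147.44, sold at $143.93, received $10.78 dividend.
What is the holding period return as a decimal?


Formula: HPR = (P1 - P0 + D) / P0
Gain: $143.93 - $147.44 + $10.78 = $7.27
HPR = $7.27 / $147.44 = 0.0493

0.0493


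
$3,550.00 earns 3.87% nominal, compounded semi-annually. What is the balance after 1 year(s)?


Formula: FV = P * (1 + r/m)^(m*t)
Period rate: r/m = 0.0387 / 2 = 0.01935
Total periods: m*t = 2 * 1 = 2
Growth factor: (1 + 0.01935)^2 = 1.039074
FV = $3,550.00 * 1.039074 = $3,688.71

$3,688.71


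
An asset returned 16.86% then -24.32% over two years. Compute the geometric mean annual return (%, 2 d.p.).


Formula: Geometric mean = ((1+r1)*(1+r2))^(1/2) - 1
Product: (1 + 0.1686) * (1 + -0.2432) = 1.1686 * 0.7568 = 0.884396
Square root: 0.884396^0.5 = 0.940424
Geometric mean = 0.940424 - 1 = -0.059576
As percentage: -5.96%

-5.96%


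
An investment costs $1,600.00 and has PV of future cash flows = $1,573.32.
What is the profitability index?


Formula: PI = PV(cash flows) / initial investment
Substituting: PI = $1,573.32 / $1,600.00
PI = 0.9833

0.9833


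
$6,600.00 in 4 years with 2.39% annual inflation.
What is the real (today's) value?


Formula: Real value = nominal / (1 + inflation)^years
Price level: (1 + 0.0239)^4 = 1.099082
Real value = $6,600.00 / 1.099082 = $6,005.01

$6,005.01


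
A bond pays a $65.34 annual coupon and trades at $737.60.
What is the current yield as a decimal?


Formula: Current yield = annual coupon / price
Substituting: CY = $65.34 / $737.60
CY = 0.088585

0.088585


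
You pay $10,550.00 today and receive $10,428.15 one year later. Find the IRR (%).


Formula: IRR = C1/C0 - 1
Substituting: IRR = $10,428.15 / $10,550.00 - 1
Ratio: 0.98845 - 1 = -0.01155
IRR = -1.155%

-1.155%


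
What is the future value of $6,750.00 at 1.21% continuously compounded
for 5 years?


Formula: FV = P * e^(r*t)
Exponent: r*t = 0.0121 * 5 = 0.0605
e^(0.0605) = 1.062368
FV = $6,750.00 * 1.062368 = $7,170.98

$7,170.98


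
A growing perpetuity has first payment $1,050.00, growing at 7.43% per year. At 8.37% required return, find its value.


Formula: PV = C / (r - g)
Spread: r - g = 0.0837 - 0.0743 = 0.0094
Substituting: PV = $1,050.00 / 0.0094
PV = $111,702.13

$111,702.13


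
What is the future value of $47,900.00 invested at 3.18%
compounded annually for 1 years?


Formula: FV = P * (1 + r)^n
Substituting: FV = $47,900.00 * (1 + 0.0318)^1
Growth factor: (1.0318)^1 = 1.0318
FV = $47,900.00 * 1.0318 = $49,423.22

$49,423.22


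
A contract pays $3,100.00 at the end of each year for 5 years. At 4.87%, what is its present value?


Formula: PV = PMT * (1 - (1+r)^(-n)) / r
Discount factor: (1 + 0.0487)^(-5) = 0.788395
Bracket: 1 - 0.788395 = 0.211605
PV = $3,100.00 * 0.211605 / 0.0487 = $13,469.75

$13,469.75


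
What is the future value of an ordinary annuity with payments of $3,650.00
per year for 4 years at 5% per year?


Formula: FV = PMT * ((1+r)^n - 1) / r
Growth factor: (1 + 0.05)^4 = 1.215506
Numerator: 1.215506 - 1 = 0.215506
FV = $3,650.00 * 0.215506 / 0.05 = $15,731.96

$15,731.96


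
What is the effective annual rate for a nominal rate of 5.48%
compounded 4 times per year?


Formula: EAR = (1 + r/m)^m - 1
Period rate: r/m = 0.0548 / 4 = 0.0137
Compounding: (1 + 0.0137)^4 = 1.055936
EAR = 1.055936 - 1 = 0.055936

0.055936


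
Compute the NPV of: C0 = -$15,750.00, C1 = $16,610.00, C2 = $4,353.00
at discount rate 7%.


Formula: NPV = C0 + C1/(1+r) + C2/(1+r)^2
Discount C1: $16,610.00 / (1 + 0.07) = $15,523.36
Discount C2: $4,353.00 / (1 + 0.07)^2 = $3,802.08
NPV = -$15,750.00 + $15,523.36 + $3,802.08 = $3,575.44

$3,575.44


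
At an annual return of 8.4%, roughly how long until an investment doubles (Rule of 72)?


Formula: Years ≈ 72 / r
Substituting: Years ≈ 72 / 8.4
Years ≈ 8.6

8.6 years


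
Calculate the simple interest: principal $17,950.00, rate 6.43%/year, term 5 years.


Formula: I = P * r * t
Substituting: I = $17,950.00 * 0.0643 * 5
Step: I = $17,950.00 * 0.3215
I = $5,770.93

$5,770.93


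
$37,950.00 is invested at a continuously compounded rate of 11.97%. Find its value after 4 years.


Formula: FV = P * e^(r*t)
Exponent: r*t = 0.1197 * 4 = 0.4788
e^(0.4788) = 1.614136
FV = $37,950.00 * 1.614136 = $61,256.47

$61,256.47


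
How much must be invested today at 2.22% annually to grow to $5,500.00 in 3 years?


Formula: PV = FV / (1 + r)^n
Substituting: PV = $5,500.00 / (1 + 0.0222)^3
Discount factor: (1.0222)^3 = 1.068089
PV = $5,500.00 / 1.068089 = $5,149.38

$5,149.38


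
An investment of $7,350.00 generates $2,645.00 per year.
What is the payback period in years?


Formula: Payback = investment / annual cash flow
Substituting: Payback = $7,350.00 / $2,645.00
Payback = 2.7788 years

2.7788 years


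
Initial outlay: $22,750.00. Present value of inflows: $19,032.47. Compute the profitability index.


Formula: PI = PV(cash flows) / initial investment
Substituting: PI = $19,032.47 / $22,750.00
PI = 0.8366

0.8366


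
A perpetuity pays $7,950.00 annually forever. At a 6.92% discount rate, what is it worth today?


Formula: PV = C / r
Substituting: PV = $7,950.00 / 0.0692
PV = $114,884.39

$114,884.39


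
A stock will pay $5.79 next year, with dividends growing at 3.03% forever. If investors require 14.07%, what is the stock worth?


Formula: P = D1 / (r - g)
Spread: r - g = 0.1407 - 0.0303 = 0.1104
Substituting: P = $5.79 / 0.1104
P = $52.45

$52.45


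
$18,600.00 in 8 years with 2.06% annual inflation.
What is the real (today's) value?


Formula: Real value = nominal / (1 + inflation)^years
Price level: (1 + 0.0206)^8 = 1.177184
Real value = $18,600.00 / 1.177184 = $15,800.41

$15,800.41


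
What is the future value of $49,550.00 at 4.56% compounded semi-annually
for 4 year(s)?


Formula: FV = P * (1 + r/m)^(m*t)
Period rate: r/m = 0.0456 / 2 = 0.0228
Total periods: m*t = 2 * 4 = 8
Growth factor: (1 + 0.0228)^8 = 1.197639
FV = $49,550.00 * 1.197639 = $59,342.99

$59,342.99


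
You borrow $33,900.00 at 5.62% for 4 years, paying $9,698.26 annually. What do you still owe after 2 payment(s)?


Formula: Balance = PV*(1+r)^k - PMT*((1+r)^k - 1)/r
Growth: (1 + 0.0562)^2 = 1.115558
Accumulated factor: ((1+r)^k - 1)/r = 2.0562
Balance = $33,900.00 * 1.115558 - $9,698.26 * 2.0562
Balance = $17,875.87

$17,875.87


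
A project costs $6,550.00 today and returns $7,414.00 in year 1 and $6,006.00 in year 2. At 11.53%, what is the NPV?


Formula: NPV = C0 + C1/(1+r) + C2/(1+r)^2
Discount C1: $7,414.00 / (1 + 0.1153) = $6,647.54
Discount C2: $6,006.00 / (1 + 0.1153)^2 = $4,828.39
NPV = -$6,550.00 + $6,647.54 + $4,828.39 = $4,925.92

$4,925.92


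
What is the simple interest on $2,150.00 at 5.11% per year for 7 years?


Formula: I = P * r * t
Substituting: I = $2,150.00 * 0.0511 * 7
Step: I = $2,150.00 * 0.3577
I = $769.06

$769.06


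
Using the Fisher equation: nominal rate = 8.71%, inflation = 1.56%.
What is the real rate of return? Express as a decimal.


Formula: (1 + r_real) = (1 + r_nom) / (1 + inflation)
Substituting: (1 + r_real) = 1.0871 / 1.0156
(1 + r_real) = 1.070402
r_real = 1.070402 - 1 = 0.070402

0.070402


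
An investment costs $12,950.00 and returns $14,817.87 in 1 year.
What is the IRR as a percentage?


Formula: IRR = C1/C0 - 1
Substituting: IRR = $14,817.87 / $12,950.00 - 1
Ratio: 1.144237 - 1 = 0.144237
IRR = 14.4237%

14.4237%


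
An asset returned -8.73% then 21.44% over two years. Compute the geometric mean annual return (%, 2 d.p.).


Formula: Geometric mean = ((1+r1)*(1+r2))^(1/2) - 1
Product: (1 + -0.0873) * (1 + 0.2144) = 0.9127 * 1.2144 = 1.108383
Square root: 1.108383^0.5 = 1.052798
Geometric mean = 1.052798 - 1 = 0.052798
As percentage: 5.28%

5.28%


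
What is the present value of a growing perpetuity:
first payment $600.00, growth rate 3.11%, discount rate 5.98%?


Formula: PV = C / (r - g)
Spread: r - g = 0.0598 - 0.0311 = 0.0287
Substituting: PV = $600.00 / 0.0287
PV = $20,905.92

$20,905.92


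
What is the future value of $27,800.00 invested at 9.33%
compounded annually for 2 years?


Formula: FV = P * (1 + r)^n
Substituting: FV = $27,800.00 * (1 + 0.0933)^2
Growth factor: (1.0933)^2 = 1.195305
FV = $27,800.00 * 1.195305 = $33,229.48

$33,229.48


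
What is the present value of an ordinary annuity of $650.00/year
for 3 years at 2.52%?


Formula: PV = PMT * (1 - (1+r)^(-n)) / r
Discount factor: (1 + 0.0252)^(-3) = 0.928056
Bracket: 1 - 0.928056 = 0.071944
PV = $650.00 * 0.071944 / 0.0252 = $1,855.70

$1,855.70


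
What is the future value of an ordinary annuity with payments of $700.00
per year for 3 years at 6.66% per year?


Formula: FV = PMT * ((1+r)^n - 1) / r
Growth factor: (1 + 0.0666)^3 = 1.213402
Numerator: 1.213402 - 1 = 0.213402
FV = $700.00 * 0.213402 / 0.0666 = $2,242.96

$2,242.96


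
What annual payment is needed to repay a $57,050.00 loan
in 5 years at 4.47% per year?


Formula: PMT = PV * r / (1 - (1+r)^(-n))
Denominator: 1 - (1 + 0.0447)^(-5) = 0.196396
Numerator: $57,050.00 * 0.0447 = 2550.135
PMT = 2550.135 / 0.196396 = $12,984.65

$12,984.65


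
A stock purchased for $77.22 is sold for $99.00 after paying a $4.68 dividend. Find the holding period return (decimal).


Formula: HPR = (P1 - P0 + D) / P0
Gain: $99.00 - $77.22 + $4.68 = $26.46
HPR = $26.46 / $77.22 = 0.3427

0.3427


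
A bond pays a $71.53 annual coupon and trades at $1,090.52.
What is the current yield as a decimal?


Formula: Current yield = annual coupon / price
Substituting: CY = $71.53 / $1,090.52
CY = 0.065593

0.065593


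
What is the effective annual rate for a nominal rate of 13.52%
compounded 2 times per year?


Formula: EAR = (1 + r/m)^m - 1
Period rate: r/m = 0.1352 / 2 = 0.0676
Compounding: (1 + 0.0676)^2 = 1.13977
EAR = 1.13977 - 1 = 0.13977

0.13977


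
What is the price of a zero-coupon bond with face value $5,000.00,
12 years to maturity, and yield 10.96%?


Formula: Price = FV / (1 + r)^n
Substituting: Price = $5,000.00 / (1 + 0.1096)^12
Discount factor: (1.1096)^12 = 3.483352
Price = $5,000.00 / 3.483352 = $1,435.40

$1,435.40


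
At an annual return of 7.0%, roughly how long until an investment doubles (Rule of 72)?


Formula: Years ≈ 72 / r
Substituting: Years ≈ 72 / 7.0
Years ≈ 10.3

10.3 years


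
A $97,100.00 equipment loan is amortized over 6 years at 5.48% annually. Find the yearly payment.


Formula: PMT = PV * r / (1 - (1+r)^(-n))
Denominator: 1 - (1 + 0.0548)^(-6) = 0.273929
Numerator: $97,100.00 * 0.0548 = 5321.08
PMT = 5321.08 / 0.273929 = $19,425.06

$19,425.06


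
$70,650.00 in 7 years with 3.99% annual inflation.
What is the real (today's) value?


Formula: Real value = nominal / (1 + inflation)^years
Price level: (1 + 0.0399)^7 = 1.315046
Real value = $70,650.00 / 1.315046 = $53,724.34

$53,724.34


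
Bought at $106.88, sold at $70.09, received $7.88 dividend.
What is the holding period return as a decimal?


Formula: HPR = (P1 - P0 + D) / P0
Gain: $70.09 - $106.88 + $7.88 = -$28.91
HPR = -$28.91 / $106.88 = -0.2705

-0.2705


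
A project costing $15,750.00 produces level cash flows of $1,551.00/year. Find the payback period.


Formula: Payback = investment / annual cash flow
Substituting: Payback = $15,750.00 / $1,551.00
Payback = 10.1547 years

10.1547 years


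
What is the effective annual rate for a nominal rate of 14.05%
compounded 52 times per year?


Formula: EAR = (1 + r/m)^m - 1
Period rate: r/m = 0.1405 / 52 = 0.002702
Compounding: (1 + 0.002702)^52 = 1.150631
EAR = 1.150631 - 1 = 0.150631

0.150631


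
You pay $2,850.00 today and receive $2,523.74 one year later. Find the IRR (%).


Formula: IRR = C1/C0 - 1
Substituting: IRR = $2,523.74 / $2,850.00 - 1
Ratio: 0.885523 - 1 = -0.114477
IRR = -11.4477%

-11.4477%


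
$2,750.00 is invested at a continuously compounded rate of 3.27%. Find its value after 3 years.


Formula: FV = P * e^(r*t)
Exponent: r*t = 0.0327 * 3 = 0.0981
e^(0.0981) = 1.103073
FV = $2,750.00 * 1.103073 = $3,033.45

$3,033.45


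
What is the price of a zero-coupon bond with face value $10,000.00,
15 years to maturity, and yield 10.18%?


Formula: Price = FV / (1 + r)^n
Substituting: Price = $10,000.00 / (1 + 0.1018)^15
Discount factor: (1.1018)^15 = 4.280963
Price = $10,000.00 / 4.280963 = $2,335.92

$2,335.92


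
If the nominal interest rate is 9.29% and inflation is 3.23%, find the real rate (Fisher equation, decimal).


Formula: (1 + r_real) = (1 + r_nom) / (1 + inflation)
Substituting: (1 + r_real) = 1.0929 / 1.0323
(1 + r_real) = 1.058704
r_real = 1.058704 - 1 = 0.058704

0.058704


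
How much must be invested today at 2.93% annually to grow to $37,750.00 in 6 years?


Formula: PV = FV / (1 + r)^n
Substituting: PV = $37,750.00 / (1 + 0.0293)^6
Discount factor: (1.0293)^6 = 1.189192
PV = $37,750.00 / 1.189192 = $31,744.25

$31,744.25


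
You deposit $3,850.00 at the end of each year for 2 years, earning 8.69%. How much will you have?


Formula: FV = PMT * ((1+r)^n - 1) / r
Growth factor: (1 + 0.0869)^2 = 1.181352
Numerator: 1.181352 - 1 = 0.181352
FV = $3,850.00 * 0.181352 / 0.0869 = $8,034.57

$8,034.57


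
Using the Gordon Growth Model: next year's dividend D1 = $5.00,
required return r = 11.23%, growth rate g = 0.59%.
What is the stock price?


Formula: P = D1 / (r - g)
Spread: r - g = 0.1123 - 0.0059 = 0.1064
Substituting: P = $5.00 / 0.1064
P = $46.99

$46.99


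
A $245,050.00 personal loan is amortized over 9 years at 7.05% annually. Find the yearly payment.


Formula: PMT = PV * r / (1 - (1+r)^(-n))
Denominator: 1 - (1 + 0.0705)^(-9) = 0.458348
Numerator: $245,050.00 * 0.0705 = 17276.025
PMT = 17276.025 / 0.458348 = $37,691.90

$37,691.90


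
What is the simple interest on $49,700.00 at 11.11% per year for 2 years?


Formula: I = P * r * t
Substituting: I = $49,700.00 * 0.1111 * 2
Step: I = $49,700.00 * 0.2222
I = $11,043.34

$11,043.34


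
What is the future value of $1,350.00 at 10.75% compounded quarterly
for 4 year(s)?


Formula: FV = P * (1 + r/m)^(m*t)
Period rate: r/m = 0.1075 / 4 = 0.026875
Total periods: m*t = 4 * 4 = 16
Growth factor: (1 + 0.026875)^16 = 1.528556
FV = $1,350.00 * 1.528556 = $2,063.55

$2,063.55


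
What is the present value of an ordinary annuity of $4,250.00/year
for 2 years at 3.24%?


Formula: PV = PMT * (1 - (1+r)^(-n)) / r
Discount factor: (1 + 0.0324)^(-2) = 0.938219
Bracket: 1 - 0.938219 = 0.061781
PV = $4,250.00 * 0.061781 / 0.0324 = $8,104.05

$8,104.05


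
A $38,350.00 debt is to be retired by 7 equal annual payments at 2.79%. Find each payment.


Formula: PMT = PV * r / (1 - (1+r)^(-n))
Denominator: 1 - (1 + 0.0279)^(-7) = 0.175209
Numerator: $38,350.00 * 0.0279 = 1069.965
PMT = 1069.965 / 0.175209 = $6,106.79

$6,106.79


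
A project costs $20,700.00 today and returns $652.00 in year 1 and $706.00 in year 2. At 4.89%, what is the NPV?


Formula: NPV = C0 + C1/(1+r) + C2/(1+r)^2
Discount C1: $652.00 / (1 + 0.0489) = $621.60
Discount C2: $706.00 / (1 + 0.0489)^2 = $641.71
NPV = -$20,700.00 + $621.60 + $641.71 = -$19,436.69

-$19,436.69


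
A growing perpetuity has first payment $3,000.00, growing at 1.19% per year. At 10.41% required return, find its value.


Formula: PV = C / (r - g)
Spread: r - g = 0.1041 - 0.0119 = 0.0922
Substituting: PV = $3,000.00 / 0.0922
PV = $32,537.96

$32,537.96


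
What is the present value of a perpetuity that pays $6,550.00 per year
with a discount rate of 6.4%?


Formula: PV = C / r
Substituting: PV = $6,550.00 / 0.064
PV = $102,343.75

$102,343.75


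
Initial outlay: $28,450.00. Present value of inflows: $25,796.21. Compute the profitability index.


Formula: PI = PV(cash flows) / initial investment
Substituting: PI = $25,796.21 / $28,450.00
PI = 0.9067

0.9067


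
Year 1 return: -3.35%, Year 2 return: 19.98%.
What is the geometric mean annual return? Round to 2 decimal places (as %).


Formula: Geometric mean = ((1+r1)*(1+r2))^(1/2) - 1
Product: (1 + -0.0335) * (1 + 0.1998) = 0.9665 * 1.1998 = 1.159607
Square root: 1.159607^0.5 = 1.07685
Geometric mean = 1.07685 - 1 = 0.07685
As percentage: 7.69%

7.69%


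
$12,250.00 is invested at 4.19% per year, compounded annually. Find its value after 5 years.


Formula: FV = P * (1 + r)^n
Substituting: FV = $12,250.00 * (1 + 0.0419)^5
Growth factor: (1.0419)^5 = 1.227807
FV = $12,250.00 * 1.227807 = $15,040.64

$15,040.64


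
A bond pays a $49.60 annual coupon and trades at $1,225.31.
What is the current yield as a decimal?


Formula: Current yield = annual coupon / price
Substituting: CY = $49.60 / $1,225.31
CY = 0.04048

0.04048


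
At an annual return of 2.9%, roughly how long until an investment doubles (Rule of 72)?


Formula: Years ≈ 72 / r
Substituting: Years ≈ 72 / 2.9
Years ≈ 24.8

24.8 years


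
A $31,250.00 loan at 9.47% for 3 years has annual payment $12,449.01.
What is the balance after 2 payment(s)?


Formula: Balance = PV*(1+r)^k - PMT*((1+r)^k - 1)/r
Growth: (1 + 0.0947)^2 = 1.198368
Accumulated factor: ((1+r)^k - 1)/r = 2.0947
Balance = $31,250.00 * 1.198368 - $12,449.01 * 2.0947
Balance = $11,372.06

$11,372.06


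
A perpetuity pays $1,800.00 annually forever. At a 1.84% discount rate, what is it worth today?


Formula: PV = C / r
Substituting: PV = $1,800.00 / 0.0184
PV = $97,826.09

$97,826.09


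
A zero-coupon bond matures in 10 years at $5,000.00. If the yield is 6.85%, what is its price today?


Formula: Price = FV / (1 + r)^n
Substituting: Price = $5,000.00 / (1 + 0.0685)^10
Discount factor: (1.0685)^10 = 1.939748
Price = $5,000.00 / 1.939748 = $2,577.65

$2,577.65


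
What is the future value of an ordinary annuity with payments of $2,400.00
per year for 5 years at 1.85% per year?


Formula: FV = PMT * ((1+r)^n - 1) / r
Growth factor: (1 + 0.0185)^5 = 1.095986
Numerator: 1.095986 - 1 = 0.095986
FV = $2,400.00 * 0.095986 / 0.0185 = $12,452.29

$12,452.29


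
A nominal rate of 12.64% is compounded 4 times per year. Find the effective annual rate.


Formula: EAR = (1 + r/m)^m - 1
Period rate: r/m = 0.1264 / 4 = 0.0316
Compounding: (1 + 0.0316)^4 = 1.132519
EAR = 1.132519 - 1 = 0.132519

0.132519
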